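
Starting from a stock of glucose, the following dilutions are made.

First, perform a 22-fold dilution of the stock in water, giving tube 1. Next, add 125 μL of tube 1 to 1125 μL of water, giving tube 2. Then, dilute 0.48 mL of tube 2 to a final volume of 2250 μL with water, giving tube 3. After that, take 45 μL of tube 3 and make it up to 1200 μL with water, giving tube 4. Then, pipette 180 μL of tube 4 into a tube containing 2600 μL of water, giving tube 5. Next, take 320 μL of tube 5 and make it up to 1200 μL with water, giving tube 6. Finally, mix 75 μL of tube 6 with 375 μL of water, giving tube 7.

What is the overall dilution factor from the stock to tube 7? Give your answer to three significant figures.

9.56 × 10^6

Step 1: 22-fold → factor 22
Step 2: 125 μL + 1125 μL = 1250 μL total → factor 1250/125 = 10
Step 3: 0.48 mL brought to 2250 μL → factor 2.25/0.48 = 4.6875
Step 4: 45 μL brought to 1200 μL → factor 1200/45 = 26.667
Step 5: 180 μL + 2600 μL = 2780 μL total → factor 2780/180 = 15.444
Step 6: 320 μL brought to 1200 μL → factor 1200/320 = 3.75
Step 7: 75 μL + 375 μL = 450 μL total → factor 450/75 = 6
Overall dilution factor = 22 × 10 × 4.6875 × 26.667 × 15.444 × 3.75 × 6 = 9.5562 × 10^6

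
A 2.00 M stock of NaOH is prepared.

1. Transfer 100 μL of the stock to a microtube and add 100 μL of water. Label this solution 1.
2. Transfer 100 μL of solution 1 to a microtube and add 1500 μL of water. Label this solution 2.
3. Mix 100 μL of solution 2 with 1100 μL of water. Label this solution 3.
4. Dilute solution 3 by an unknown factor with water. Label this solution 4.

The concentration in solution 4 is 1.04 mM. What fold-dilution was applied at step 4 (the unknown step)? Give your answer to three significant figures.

5.01-fold

Step 1: 100 μL + 100 μL = 200 μL total → factor 200/100 = 2
Step 2: 100 μL + 1500 μL = 1600 μL total → factor 1600/100 = 16
Step 3: 100 μL + 1100 μL = 1200 μL total → factor 1200/100 = 12
Step 4: unknown factor x
Product of known-step factors = 384
Overall factor = 2.00 M / (1.04 mM) = 1923.1
x = 1923.1 / 384 = 5.01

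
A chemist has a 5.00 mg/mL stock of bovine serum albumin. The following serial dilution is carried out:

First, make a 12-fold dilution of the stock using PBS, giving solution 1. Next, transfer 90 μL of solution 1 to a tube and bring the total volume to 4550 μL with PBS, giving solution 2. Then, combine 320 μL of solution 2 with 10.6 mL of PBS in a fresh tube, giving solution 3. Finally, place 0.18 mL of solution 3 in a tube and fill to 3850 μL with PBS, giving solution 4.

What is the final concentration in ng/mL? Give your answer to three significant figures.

11.3 ng/mL

Step 1: 12-fold → factor 12
Step 2: 90 μL brought to 4550 μL → factor 4550/90 = 50.556
Step 3: 320 μL + 10.6 mL = 10920 μL total → factor 10920/320 = 34.125
Step 4: 0.18 mL brought to 3850 μL → factor 3.85/0.18 = 21.389
Overall dilution factor = 12 × 50.556 × 34.125 × 21.389 = 4.428 × 10^5
Final = 5.00 mg/mL / 4.428 × 10^5 = 1.129 × 10^-5 mg/mL = 11.3 ng/mL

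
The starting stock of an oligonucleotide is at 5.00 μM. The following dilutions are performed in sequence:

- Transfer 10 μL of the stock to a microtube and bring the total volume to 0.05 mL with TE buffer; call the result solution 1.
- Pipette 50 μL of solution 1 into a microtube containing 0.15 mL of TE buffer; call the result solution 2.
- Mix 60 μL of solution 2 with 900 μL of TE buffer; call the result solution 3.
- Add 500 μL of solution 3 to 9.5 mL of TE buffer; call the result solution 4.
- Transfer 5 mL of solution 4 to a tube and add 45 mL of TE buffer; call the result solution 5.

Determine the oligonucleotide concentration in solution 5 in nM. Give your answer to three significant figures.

Step 1: 10 μL brought to 0.05 mL → factor 50/10 = 5
Step 2: 50 μL + 0.15 mL = 200 μL total → factor 200/50 = 4
Step 3: 60 μL + 900 μL = 960 μL total → factor 960/60 = 16
Step 4: 500 μL + 9.5 mL = 10000 μL total → factor 10000/500 = 20
Step 5: 5 mL + 45 mL = 50 mL total → factor 50/5 = 10
Overall dilution factor = 5 × 4 × 16 × 20 × 10 = 64000
Final = 5.00 μM / 64000 = 7.813 × 10^-5 μM = 0.0781 nM

0.0781 nM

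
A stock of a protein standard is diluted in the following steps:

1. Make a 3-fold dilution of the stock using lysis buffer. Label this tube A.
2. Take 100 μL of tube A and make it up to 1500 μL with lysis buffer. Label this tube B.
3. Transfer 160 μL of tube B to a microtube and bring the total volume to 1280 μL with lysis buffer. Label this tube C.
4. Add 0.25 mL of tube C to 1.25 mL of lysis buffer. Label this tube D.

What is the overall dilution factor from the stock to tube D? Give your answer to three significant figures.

Step 1: 3-fold → factor 3
Step 2: 100 μL brought to 1500 μL → factor 1500/100 = 15
Step 3: 160 μL brought to 1280 μL → factor 1280/160 = 8
Step 4: 0.25 mL + 1.25 mL = 1.5 mL total → factor 1.5/0.25 = 6
Overall dilution factor = 3 × 15 × 8 × 6 = 2160

2.16 × 10^3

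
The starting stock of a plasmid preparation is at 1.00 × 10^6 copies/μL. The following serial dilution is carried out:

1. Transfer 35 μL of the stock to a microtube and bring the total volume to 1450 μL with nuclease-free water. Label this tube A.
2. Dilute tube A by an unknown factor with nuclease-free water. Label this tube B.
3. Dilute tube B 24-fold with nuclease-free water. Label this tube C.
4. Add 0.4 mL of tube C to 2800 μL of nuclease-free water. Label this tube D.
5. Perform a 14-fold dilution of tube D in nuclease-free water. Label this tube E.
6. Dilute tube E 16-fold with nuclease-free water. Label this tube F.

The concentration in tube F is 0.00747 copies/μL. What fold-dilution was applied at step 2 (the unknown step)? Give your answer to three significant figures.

75.1-fold

Step 1: 35 μL brought to 1450 μL → factor 1450/35 = 41.429
Step 2: unknown factor x
Step 3: 24-fold → factor 24
Step 4: 0.4 mL + 2800 μL = 3.2 mL total → factor 3.2/0.4 = 8
Step 5: 14-fold → factor 14
Step 6: 16-fold → factor 16
Product of known-step factors = 1.7818 × 10^6
Overall factor = 1.00 × 10^6 copies/μL / (0.00747 copies/μL) = 1.3387 × 10^8
x = 1.3387 × 10^8 / 1.7818 × 10^6 = 75.1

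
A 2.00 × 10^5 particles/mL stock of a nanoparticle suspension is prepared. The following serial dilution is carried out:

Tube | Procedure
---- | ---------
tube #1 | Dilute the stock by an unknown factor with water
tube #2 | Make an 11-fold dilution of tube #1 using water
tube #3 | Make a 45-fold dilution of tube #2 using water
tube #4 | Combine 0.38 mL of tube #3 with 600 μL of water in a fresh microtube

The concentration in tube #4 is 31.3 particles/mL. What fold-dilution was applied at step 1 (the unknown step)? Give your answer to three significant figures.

Step 1: unknown factor x
Step 2: 11-fold → factor 11
Step 3: 45-fold → factor 45
Step 4: 0.38 mL + 600 μL = 0.98 mL total → factor 0.98/0.38 = 2.5789
Product of known-step factors = 1276.6
Overall factor = 2.00 × 10^5 particles/mL / (31.3 particles/mL) = 6389.8
x = 6389.8 / 1276.6 = 5.01

5.01-fold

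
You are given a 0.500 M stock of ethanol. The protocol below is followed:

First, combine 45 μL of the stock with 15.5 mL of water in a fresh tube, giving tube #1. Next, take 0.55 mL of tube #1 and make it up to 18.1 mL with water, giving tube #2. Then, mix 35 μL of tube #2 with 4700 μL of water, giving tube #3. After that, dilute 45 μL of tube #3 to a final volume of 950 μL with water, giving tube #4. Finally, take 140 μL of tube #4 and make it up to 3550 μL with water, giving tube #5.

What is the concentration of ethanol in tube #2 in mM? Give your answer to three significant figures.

0.0440 mM

Step 1: 45 μL + 15.5 mL = 15545 μL total → factor 15545/45 = 345.44
Step 2: 0.55 mL brought to 18.1 mL → factor 18.1/0.55 = 32.909
Dilution factor through tube #2 = 345.44 × 32.909 = 11368
[tube #2] = 0.500 M / 11368 = 4.398 × 10^-5 M = 0.0440 mM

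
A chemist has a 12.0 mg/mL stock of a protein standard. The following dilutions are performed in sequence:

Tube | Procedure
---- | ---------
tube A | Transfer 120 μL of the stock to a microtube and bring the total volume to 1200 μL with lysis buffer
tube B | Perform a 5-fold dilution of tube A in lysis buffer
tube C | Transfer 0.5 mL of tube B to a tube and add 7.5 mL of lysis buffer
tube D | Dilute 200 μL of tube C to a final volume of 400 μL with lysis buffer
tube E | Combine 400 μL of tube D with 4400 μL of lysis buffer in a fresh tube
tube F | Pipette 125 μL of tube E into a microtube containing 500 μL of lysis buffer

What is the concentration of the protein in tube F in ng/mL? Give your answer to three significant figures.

Step 1: 120 μL brought to 1200 μL → factor 1200/120 = 10
Step 2: 5-fold → factor 5
Step 3: 0.5 mL + 7.5 mL = 8 mL total → factor 8/0.5 = 16
Step 4: 200 μL brought to 400 μL → factor 400/200 = 2
Step 5: 400 μL + 4400 μL = 4800 μL total → factor 4800/400 = 12
Step 6: 125 μL + 500 μL = 625 μL total → factor 625/125 = 5
Overall dilution factor = 10 × 5 × 16 × 2 × 12 × 5 = 96000
Final = 12.0 mg/mL / 96000 = 0.0001250 mg/mL = 125 ng/mL

125 ng/mL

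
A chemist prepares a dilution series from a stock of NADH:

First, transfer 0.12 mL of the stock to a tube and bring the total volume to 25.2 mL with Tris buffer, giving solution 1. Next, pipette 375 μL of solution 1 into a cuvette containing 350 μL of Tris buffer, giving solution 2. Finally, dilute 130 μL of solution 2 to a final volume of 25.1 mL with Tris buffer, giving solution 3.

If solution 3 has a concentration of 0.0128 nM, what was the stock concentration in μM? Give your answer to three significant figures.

1.00 μM

Step 1: 0.12 mL brought to 25.2 mL → factor 25.2/0.12 = 210
Step 2: 375 μL + 350 μL = 725 μL total → factor 725/375 = 1.9333
Step 3: 130 μL brought to 25.1 mL → factor 25100/130 = 193.08
Overall dilution factor = 210 × 1.9333 × 193.08 = 78389
Stock = 0.0128 nM × 78389 = 1003 nM = 1.00 μM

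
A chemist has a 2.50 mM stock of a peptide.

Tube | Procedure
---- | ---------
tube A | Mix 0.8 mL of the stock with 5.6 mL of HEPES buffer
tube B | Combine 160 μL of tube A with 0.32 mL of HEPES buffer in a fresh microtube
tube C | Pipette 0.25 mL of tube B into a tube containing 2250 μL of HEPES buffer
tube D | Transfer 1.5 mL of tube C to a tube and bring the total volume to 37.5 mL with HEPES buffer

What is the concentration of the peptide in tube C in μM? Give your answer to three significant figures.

Step 1: 0.8 mL + 5.6 mL = 6.4 mL total → factor 6.4/0.8 = 8
Step 2: 160 μL + 0.32 mL = 480 μL total → factor 480/160 = 3
Step 3: 0.25 mL + 2250 μL = 2.5 mL total → factor 2.5/0.25 = 10
Dilution factor through tube C = 8 × 3 × 10 = 240
[tube C] = 2.50 mM / 240 = 0.01042 mM = 10.4 μM

10.4 μM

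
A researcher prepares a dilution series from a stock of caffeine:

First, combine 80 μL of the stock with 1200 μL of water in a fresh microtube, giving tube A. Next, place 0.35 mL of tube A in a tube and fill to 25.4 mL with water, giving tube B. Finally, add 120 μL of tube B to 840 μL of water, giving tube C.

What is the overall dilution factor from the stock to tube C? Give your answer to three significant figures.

Step 1: 80 μL + 1200 μL = 1280 μL total → factor 1280/80 = 16
Step 2: 0.35 mL brought to 25.4 mL → factor 25.4/0.35 = 72.571
Step 3: 120 μL + 840 μL = 960 μL total → factor 960/120 = 8
Overall dilution factor = 16 × 72.571 × 8 = 9289.1

9.29 × 10^3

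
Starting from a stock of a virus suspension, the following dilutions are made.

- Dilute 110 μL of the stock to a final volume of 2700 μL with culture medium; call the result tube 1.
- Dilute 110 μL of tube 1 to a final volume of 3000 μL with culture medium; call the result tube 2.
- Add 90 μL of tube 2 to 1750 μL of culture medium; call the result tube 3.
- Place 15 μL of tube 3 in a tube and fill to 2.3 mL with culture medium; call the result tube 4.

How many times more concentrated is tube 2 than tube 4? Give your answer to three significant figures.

3.13 × 10^3

Step 1: 110 μL brought to 2700 μL → factor 2700/110 = 24.545
Step 2: 110 μL brought to 3000 μL → factor 3000/110 = 27.273
Step 3: 90 μL + 1750 μL = 1840 μL total → factor 1840/90 = 20.444
Step 4: 15 μL brought to 2.3 mL → factor 2300/15 = 153.33
Dilution factor to tube 2 = 669.42; to tube 4 = 2.0985 × 10^6
[tube 2]/[tube 4] = (factor to tube 4)/(factor to tube 2) = 2.0985 × 10^6/669.42 = 3.13 × 10^3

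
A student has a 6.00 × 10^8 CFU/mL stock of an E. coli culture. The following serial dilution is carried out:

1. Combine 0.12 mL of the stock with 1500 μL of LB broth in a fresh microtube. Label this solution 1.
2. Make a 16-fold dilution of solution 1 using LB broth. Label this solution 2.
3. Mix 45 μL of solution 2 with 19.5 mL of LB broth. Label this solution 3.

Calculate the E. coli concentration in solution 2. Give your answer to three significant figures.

2.78 × 10^6 CFU/mL

Step 1: 0.12 mL + 1500 μL = 1.62 mL total → factor 1.62/0.12 = 13.5
Step 2: 16-fold → factor 16
Dilution factor through solution 2 = 13.5 × 16 = 216
[solution 2] = 6.00 × 10^8 CFU/mL / 216 = 2.78 × 10^6 CFU/mL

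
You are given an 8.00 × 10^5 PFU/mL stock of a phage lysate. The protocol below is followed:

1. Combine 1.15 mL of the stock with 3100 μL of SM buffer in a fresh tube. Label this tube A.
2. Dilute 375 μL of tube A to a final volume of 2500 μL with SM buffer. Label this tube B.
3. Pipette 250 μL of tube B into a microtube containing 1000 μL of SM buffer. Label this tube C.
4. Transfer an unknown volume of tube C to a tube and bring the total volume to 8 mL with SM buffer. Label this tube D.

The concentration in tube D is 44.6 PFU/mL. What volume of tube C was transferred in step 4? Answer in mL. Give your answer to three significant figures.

0.0549 mL

Step 1: 1.15 mL + 3100 μL = 4.25 mL total → factor 4.25/1.15 = 3.6957
Step 2: 375 μL brought to 2500 μL → factor 2500/375 = 6.6667
Step 3: 250 μL + 1000 μL = 1250 μL total → factor 1250/250 = 5
Step 4: v brought to 8 mL → factor = 8 mL/v
Product of known-step factors = 123.19
Overall factor = 8.00 × 10^5 PFU/mL / (44.6 PFU/mL) = 17937
Step-4 factor = 17937 / 123.19 = 145.61
v = 8 mL / 145.61 = 0.0549 mL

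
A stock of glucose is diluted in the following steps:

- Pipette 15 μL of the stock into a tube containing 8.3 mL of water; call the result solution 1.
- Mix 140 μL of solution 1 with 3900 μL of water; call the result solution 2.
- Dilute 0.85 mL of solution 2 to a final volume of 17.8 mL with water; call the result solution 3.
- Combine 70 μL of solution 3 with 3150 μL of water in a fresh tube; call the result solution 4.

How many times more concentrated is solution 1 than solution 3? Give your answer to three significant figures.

Step 1: 15 μL + 8.3 mL = 8315 μL total → factor 8315/15 = 554.33
Step 2: 140 μL + 3900 μL = 4040 μL total → factor 4040/140 = 28.857
Step 3: 0.85 mL brought to 17.8 mL → factor 17.8/0.85 = 20.941
Dilution factor to solution 1 = 554.33; to solution 3 = 3.3499 × 10^5
[solution 1]/[solution 3] = (factor to solution 3)/(factor to solution 1) = 3.3499 × 10^5/554.33 = 604

604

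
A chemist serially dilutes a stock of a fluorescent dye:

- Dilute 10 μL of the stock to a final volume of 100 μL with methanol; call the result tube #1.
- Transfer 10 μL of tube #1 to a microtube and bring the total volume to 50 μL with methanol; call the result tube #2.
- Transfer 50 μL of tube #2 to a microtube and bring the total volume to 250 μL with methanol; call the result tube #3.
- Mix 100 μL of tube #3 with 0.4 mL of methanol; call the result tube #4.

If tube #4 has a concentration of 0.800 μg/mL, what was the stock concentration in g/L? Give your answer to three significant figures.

Step 1: 10 μL brought to 100 μL → factor 100/10 = 10
Step 2: 10 μL brought to 50 μL → factor 50/10 = 5
Step 3: 50 μL brought to 250 μL → factor 250/50 = 5
Step 4: 100 μL + 0.4 mL = 500 μL total → factor 500/100 = 5
Overall dilution factor = 10 × 5 × 5 × 5 = 1250
Stock = 0.800 μg/mL × 1250 = 1000 μg/mL = 1.00 g/L

1.00 g/L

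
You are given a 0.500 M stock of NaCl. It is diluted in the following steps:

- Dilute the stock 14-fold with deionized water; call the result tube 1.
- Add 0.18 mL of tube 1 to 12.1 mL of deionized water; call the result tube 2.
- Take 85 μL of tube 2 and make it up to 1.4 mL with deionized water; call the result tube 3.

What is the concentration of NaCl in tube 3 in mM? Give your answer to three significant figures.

0.0318 mM

Step 1: 14-fold → factor 14
Step 2: 0.18 mL + 12.1 mL = 12.28 mL total → factor 12.28/0.18 = 68.222
Step 3: 85 μL brought to 1.4 mL → factor 1400/85 = 16.471
Overall dilution factor = 14 × 68.222 × 16.471 = 15731
Final = 0.500 M / 15731 = 3.178 × 10^-5 M = 0.0318 mM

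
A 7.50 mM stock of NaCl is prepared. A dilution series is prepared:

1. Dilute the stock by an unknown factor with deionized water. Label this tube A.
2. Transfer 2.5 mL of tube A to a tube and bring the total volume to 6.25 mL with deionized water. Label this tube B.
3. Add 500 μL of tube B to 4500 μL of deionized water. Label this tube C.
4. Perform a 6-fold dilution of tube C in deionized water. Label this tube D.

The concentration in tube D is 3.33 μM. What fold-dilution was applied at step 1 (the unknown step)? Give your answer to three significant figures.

15.0-fold

Step 1: unknown factor x
Step 2: 2.5 mL brought to 6.25 mL → factor 6.25/2.5 = 2.5
Step 3: 500 μL + 4500 μL = 5000 μL total → factor 5000/500 = 10
Step 4: 6-fold → factor 6
Product of known-step factors = 150
Overall factor = 7.50 mM / (3.33 μM) = 2252.3
x = 2252.3 / 150 = 15.0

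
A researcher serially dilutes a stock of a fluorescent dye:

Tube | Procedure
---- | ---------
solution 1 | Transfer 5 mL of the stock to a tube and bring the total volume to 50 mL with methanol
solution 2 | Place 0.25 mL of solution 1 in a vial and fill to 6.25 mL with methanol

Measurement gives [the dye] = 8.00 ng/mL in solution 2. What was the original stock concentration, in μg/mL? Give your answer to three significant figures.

2.00 μg/mL

Step 1: 5 mL brought to 50 mL → factor 50/5 = 10
Step 2: 0.25 mL brought to 6.25 mL → factor 6.25/0.25 = 25
Overall dilution factor = 10 × 25 = 250
Stock = 8.00 ng/mL × 250 = 2000 ng/mL = 2.00 μg/mL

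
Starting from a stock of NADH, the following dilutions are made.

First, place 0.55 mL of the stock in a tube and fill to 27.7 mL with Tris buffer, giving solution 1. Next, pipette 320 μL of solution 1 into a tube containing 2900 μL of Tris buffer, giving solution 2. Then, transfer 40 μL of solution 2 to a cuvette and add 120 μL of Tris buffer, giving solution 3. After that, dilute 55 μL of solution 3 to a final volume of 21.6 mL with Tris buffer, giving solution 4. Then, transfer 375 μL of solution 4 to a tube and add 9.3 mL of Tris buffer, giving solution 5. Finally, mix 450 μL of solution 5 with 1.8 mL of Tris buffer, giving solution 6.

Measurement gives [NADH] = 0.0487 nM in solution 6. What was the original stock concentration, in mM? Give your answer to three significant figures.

Step 1: 0.55 mL brought to 27.7 mL → factor 27.7/0.55 = 50.364
Step 2: 320 μL + 2900 μL = 3220 μL total → factor 3220/320 = 10.062
Step 3: 40 μL + 120 μL = 160 μL total → factor 160/40 = 4
Step 4: 55 μL brought to 21.6 mL → factor 21600/55 = 392.73
Step 5: 375 μL + 9.3 mL = 9675 μL total → factor 9675/375 = 25.8
Step 6: 450 μL + 1.8 mL = 2250 μL total → factor 2250/450 = 5
Overall dilution factor = 50.364 × 10.062 × 4 × 392.73 × 25.8 × 5 = 1.027 × 10^8
Stock = 0.0487 nM × 1.027 × 10^8 = 5.001 × 10^6 nM = 5.00 mM

5.00 mM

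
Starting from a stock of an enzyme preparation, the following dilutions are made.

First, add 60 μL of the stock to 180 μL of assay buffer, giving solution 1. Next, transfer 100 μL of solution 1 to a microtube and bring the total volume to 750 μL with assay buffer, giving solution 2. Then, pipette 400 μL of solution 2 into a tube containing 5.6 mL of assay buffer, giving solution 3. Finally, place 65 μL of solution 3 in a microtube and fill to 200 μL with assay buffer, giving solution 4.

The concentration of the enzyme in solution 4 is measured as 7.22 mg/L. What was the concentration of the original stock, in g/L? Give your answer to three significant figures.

Step 1: 60 μL + 180 μL = 240 μL total → factor 240/60 = 4
Step 2: 100 μL brought to 750 μL → factor 750/100 = 7.5
Step 3: 400 μL + 5.6 mL = 6000 μL total → factor 6000/400 = 15
Step 4: 65 μL brought to 200 μL → factor 200/65 = 3.0769
Overall dilution factor = 4 × 7.5 × 15 × 3.0769 = 1384.6
Stock = 7.22 mg/L × 1384.6 = 9997 mg/L = 10.0 g/L

10.0 g/L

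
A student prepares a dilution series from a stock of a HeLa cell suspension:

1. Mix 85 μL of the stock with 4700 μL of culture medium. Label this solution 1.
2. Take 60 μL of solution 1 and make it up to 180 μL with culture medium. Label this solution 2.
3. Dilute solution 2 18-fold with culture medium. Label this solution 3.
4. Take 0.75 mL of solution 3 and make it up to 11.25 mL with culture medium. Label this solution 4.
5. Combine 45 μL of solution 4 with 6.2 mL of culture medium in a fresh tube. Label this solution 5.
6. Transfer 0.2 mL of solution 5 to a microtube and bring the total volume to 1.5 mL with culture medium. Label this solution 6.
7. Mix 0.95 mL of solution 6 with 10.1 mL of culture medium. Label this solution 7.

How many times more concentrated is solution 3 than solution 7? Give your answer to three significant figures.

Step 1: 85 μL + 4700 μL = 4785 μL total → factor 4785/85 = 56.294
Step 2: 60 μL brought to 180 μL → factor 180/60 = 3
Step 3: 18-fold → factor 18
Step 4: 0.75 mL brought to 11.25 mL → factor 11.25/0.75 = 15
Step 5: 45 μL + 6.2 mL = 6245 μL total → factor 6245/45 = 138.78
Step 6: 0.2 mL brought to 1.5 mL → factor 1.5/0.2 = 7.5
Step 7: 0.95 mL + 10.1 mL = 11.05 mL total → factor 11.05/0.95 = 11.632
Dilution factor to solution 3 = 3039.9; to solution 7 = 5.5204 × 10^8
[solution 3]/[solution 7] = (factor to solution 7)/(factor to solution 3) = 5.5204 × 10^8/3039.9 = 1.82 × 10^5

1.82 × 10^5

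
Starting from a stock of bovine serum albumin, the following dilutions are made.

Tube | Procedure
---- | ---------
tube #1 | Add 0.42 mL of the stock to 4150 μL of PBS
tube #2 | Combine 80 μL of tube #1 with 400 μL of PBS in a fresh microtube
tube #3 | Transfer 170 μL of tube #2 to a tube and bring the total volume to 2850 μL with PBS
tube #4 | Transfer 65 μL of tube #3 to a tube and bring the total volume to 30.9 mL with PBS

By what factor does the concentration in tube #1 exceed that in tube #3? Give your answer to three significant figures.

101

Step 1: 0.42 mL + 4150 μL = 4.57 mL total → factor 4.57/0.42 = 10.881
Step 2: 80 μL + 400 μL = 480 μL total → factor 480/80 = 6
Step 3: 170 μL brought to 2850 μL → factor 2850/170 = 16.765
Dilution factor to tube #1 = 10.881; to tube #3 = 1094.5
[tube #1]/[tube #3] = (factor to tube #3)/(factor to tube #1) = 1094.5/10.881 = 101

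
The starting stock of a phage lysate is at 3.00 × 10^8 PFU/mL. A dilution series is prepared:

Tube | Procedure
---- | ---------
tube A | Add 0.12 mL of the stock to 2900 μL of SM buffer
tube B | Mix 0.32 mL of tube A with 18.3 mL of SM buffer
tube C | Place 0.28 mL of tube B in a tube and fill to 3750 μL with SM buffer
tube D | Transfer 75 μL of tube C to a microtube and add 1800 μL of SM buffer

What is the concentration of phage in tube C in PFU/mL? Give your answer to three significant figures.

Step 1: 0.12 mL + 2900 μL = 3.02 mL total → factor 3.02/0.12 = 25.167
Step 2: 0.32 mL + 18.3 mL = 18.62 mL total → factor 18.62/0.32 = 58.188
Step 3: 0.28 mL brought to 3750 μL → factor 3.75/0.28 = 13.393
Dilution factor through tube C = 25.167 × 58.188 × 13.393 = 19612
[tube C] = 3.00 × 10^8 PFU/mL / 19612 = 1.53 × 10^4 PFU/mL

1.53 × 10^4 PFU/mL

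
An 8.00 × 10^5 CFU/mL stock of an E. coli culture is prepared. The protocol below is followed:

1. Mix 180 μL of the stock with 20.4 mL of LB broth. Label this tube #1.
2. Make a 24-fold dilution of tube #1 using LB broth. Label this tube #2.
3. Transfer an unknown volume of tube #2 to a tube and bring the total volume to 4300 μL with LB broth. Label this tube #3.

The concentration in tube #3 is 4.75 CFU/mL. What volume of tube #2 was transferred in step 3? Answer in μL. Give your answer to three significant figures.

70.1 μL

Step 1: 180 μL + 20.4 mL = 20580 μL total → factor 20580/180 = 114.33
Step 2: 24-fold → factor 24
Step 3: v brought to 4300 μL → factor = 4300 μL/v
Product of known-step factors = 2744
Overall factor = 8.00 × 10^5 CFU/mL / (4.75 CFU/mL) = 1.6842 × 10^5
Step-3 factor = 1.6842 × 10^5 / 2744 = 61.378
v = 4300 μL / 61.378 = 70.1 μL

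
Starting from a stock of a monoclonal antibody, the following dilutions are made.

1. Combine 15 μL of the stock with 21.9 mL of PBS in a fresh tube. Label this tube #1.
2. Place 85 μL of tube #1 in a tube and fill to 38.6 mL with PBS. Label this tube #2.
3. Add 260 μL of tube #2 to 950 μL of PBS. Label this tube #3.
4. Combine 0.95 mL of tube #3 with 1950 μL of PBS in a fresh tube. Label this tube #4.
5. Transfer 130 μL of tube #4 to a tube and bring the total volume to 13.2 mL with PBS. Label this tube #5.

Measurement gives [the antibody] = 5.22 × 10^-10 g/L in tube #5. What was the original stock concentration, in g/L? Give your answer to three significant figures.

0.500 g/L

Step 1: 15 μL + 21.9 mL = 21915 μL total → factor 21915/15 = 1461
Step 2: 85 μL brought to 38.6 mL → factor 38600/85 = 454.12
Step 3: 260 μL + 950 μL = 1210 μL total → factor 1210/260 = 4.6538
Step 4: 0.95 mL + 1950 μL = 2.9 mL total → factor 2.9/0.95 = 3.0526
Step 5: 130 μL brought to 13.2 mL → factor 13200/130 = 101.54
Overall dilution factor = 1461 × 454.12 × 4.6538 × 3.0526 × 101.54 = 9.5705 × 10^8
Stock = 5.22 × 10^-10 g/L × 9.5705 × 10^8 = 0.500 g/L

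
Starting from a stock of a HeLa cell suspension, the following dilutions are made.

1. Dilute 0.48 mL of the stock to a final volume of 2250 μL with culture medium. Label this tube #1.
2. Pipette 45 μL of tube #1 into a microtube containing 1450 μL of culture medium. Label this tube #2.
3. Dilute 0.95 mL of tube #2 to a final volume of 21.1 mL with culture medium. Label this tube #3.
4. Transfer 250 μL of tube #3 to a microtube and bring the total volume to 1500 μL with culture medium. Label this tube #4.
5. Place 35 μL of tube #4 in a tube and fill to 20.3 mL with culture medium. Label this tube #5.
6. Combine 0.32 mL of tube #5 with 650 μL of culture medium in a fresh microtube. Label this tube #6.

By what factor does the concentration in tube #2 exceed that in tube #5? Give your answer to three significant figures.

7.73 × 10^4

Step 1: 0.48 mL brought to 2250 μL → factor 2.25/0.48 = 4.6875
Step 2: 45 μL + 1450 μL = 1495 μL total → factor 1495/45 = 33.222
Step 3: 0.95 mL brought to 21.1 mL → factor 21.1/0.95 = 22.211
Step 4: 250 μL brought to 1500 μL → factor 1500/250 = 6
Step 5: 35 μL brought to 20.3 mL → factor 20300/35 = 580
Dilution factor to tube #2 = 155.73; to tube #5 = 1.2037 × 10^7
[tube #2]/[tube #5] = (factor to tube #5)/(factor to tube #2) = 1.2037 × 10^7/155.73 = 7.73 × 10^4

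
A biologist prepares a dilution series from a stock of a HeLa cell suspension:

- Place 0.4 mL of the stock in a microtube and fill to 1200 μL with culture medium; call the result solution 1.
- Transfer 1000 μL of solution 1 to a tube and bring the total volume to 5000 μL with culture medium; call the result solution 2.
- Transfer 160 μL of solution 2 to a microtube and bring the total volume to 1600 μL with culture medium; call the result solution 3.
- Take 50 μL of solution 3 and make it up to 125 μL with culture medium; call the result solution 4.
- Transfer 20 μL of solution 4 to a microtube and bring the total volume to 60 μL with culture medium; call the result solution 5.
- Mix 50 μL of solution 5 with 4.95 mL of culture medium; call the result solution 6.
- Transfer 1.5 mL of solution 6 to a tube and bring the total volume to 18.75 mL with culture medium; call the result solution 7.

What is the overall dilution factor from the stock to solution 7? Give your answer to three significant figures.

1.41 × 10^6

Step 1: 0.4 mL brought to 1200 μL → factor 1.2/0.4 = 3
Step 2: 1000 μL brought to 5000 μL → factor 5000/1000 = 5
Step 3: 160 μL brought to 1600 μL → factor 1600/160 = 10
Step 4: 50 μL brought to 125 μL → factor 125/50 = 2.5
Step 5: 20 μL brought to 60 μL → factor 60/20 = 3
Step 6: 50 μL + 4.95 mL = 5000 μL total → factor 5000/50 = 100
Step 7: 1.5 mL brought to 18.75 mL → factor 18.75/1.5 = 12.5
Overall dilution factor = 3 × 5 × 10 × 2.5 × 3 × 100 × 12.5 = 1.4062 × 10^6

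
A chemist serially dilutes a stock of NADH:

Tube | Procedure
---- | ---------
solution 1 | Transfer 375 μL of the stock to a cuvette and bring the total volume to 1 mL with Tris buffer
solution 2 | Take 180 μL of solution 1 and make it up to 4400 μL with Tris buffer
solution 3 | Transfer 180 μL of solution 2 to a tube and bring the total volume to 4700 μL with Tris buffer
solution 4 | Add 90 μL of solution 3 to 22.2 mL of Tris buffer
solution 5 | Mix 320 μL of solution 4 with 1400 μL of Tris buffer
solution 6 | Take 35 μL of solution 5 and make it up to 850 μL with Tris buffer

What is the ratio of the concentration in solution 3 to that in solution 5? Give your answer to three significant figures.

Step 1: 375 μL brought to 1 mL → factor 1000/375 = 2.6667
Step 2: 180 μL brought to 4400 μL → factor 4400/180 = 24.444
Step 3: 180 μL brought to 4700 μL → factor 4700/180 = 26.111
Step 4: 90 μL + 22.2 mL = 22290 μL total → factor 22290/90 = 247.67
Step 5: 320 μL + 1400 μL = 1720 μL total → factor 1720/320 = 5.375
Dilution factor to solution 3 = 1702.1; to solution 5 = 2.2658 × 10^6
[solution 3]/[solution 5] = (factor to solution 5)/(factor to solution 3) = 2.2658 × 10^6/1702.1 = 1.33 × 10^3

1.33 × 10^3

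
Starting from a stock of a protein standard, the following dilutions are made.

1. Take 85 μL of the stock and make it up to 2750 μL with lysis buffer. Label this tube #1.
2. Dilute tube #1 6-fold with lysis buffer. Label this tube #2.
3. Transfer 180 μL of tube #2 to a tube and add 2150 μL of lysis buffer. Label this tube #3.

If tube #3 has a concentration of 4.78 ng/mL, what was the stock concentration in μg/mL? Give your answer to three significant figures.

Step 1: 85 μL brought to 2750 μL → factor 2750/85 = 32.353
Step 2: 6-fold → factor 6
Step 3: 180 μL + 2150 μL = 2330 μL total → factor 2330/180 = 12.944
Overall dilution factor = 32.353 × 6 × 12.944 = 2512.7
Stock = 4.78 ng/mL × 2512.7 = 1.201 × 10^4 ng/mL = 12.0 μg/mL

12.0 μg/mL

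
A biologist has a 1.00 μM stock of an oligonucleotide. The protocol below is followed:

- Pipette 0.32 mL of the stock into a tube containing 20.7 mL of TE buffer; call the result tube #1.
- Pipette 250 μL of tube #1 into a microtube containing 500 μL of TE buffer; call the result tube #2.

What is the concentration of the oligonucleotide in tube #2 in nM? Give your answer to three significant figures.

Step 1: 0.32 mL + 20.7 mL = 21.02 mL total → factor 21.02/0.32 = 65.688
Step 2: 250 μL + 500 μL = 750 μL total → factor 750/250 = 3
Overall dilution factor = 65.688 × 3 = 197.06
Final = 1.00 μM / 197.06 = 0.005075 μM = 5.07 nM

5.07 nM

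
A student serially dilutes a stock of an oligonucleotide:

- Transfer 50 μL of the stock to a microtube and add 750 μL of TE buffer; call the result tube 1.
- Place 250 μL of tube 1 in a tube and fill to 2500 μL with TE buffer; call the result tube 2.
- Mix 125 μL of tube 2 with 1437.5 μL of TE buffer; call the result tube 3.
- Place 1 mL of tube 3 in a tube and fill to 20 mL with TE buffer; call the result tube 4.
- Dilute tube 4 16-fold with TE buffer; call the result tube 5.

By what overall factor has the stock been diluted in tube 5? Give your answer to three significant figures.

Step 1: 50 μL + 750 μL = 800 μL total → factor 800/50 = 16
Step 2: 250 μL brought to 2500 μL → factor 2500/250 = 10
Step 3: 125 μL + 1437.5 μL = 1562.5 μL total → factor 1562.5/125 = 12.5
Step 4: 1 mL brought to 20 mL → factor 20/1 = 20
Step 5: 16-fold → factor 16
Overall dilution factor = 16 × 10 × 12.5 × 20 × 16 = 6.4 × 10^5

6.40 × 10^5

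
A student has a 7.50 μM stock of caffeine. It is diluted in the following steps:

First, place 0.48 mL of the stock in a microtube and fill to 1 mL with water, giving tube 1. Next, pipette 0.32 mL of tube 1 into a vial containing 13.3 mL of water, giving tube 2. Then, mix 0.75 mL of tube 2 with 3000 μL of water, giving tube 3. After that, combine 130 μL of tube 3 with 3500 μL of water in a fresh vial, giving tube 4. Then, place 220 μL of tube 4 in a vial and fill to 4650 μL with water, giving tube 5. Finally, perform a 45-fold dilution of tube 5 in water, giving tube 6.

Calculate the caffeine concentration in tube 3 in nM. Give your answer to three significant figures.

Step 1: 0.48 mL brought to 1 mL → factor 1/0.48 = 2.0833
Step 2: 0.32 mL + 13.3 mL = 13.62 mL total → factor 13.62/0.32 = 42.562
Step 3: 0.75 mL + 3000 μL = 3.75 mL total → factor 3.75/0.75 = 5
Dilution factor through tube 3 = 2.0833 × 42.562 × 5 = 443.36
[tube 3] = 7.50 μM / 443.36 = 0.01692 μM = 16.9 nM

16.9 nM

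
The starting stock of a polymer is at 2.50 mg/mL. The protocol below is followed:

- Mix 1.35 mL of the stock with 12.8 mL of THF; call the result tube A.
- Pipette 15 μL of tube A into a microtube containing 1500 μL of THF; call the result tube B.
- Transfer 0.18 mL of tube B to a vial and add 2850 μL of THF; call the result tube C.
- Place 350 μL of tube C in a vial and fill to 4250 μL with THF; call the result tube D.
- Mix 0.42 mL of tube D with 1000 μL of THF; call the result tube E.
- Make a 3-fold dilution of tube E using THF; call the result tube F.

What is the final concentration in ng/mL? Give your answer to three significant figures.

1.14 ng/mL

Step 1: 1.35 mL + 12.8 mL = 14.15 mL total → factor 14.15/1.35 = 10.481
Step 2: 15 μL + 1500 μL = 1515 μL total → factor 1515/15 = 101
Step 3: 0.18 mL + 2850 μL = 3.03 mL total → factor 3.03/0.18 = 16.833
Step 4: 350 μL brought to 4250 μL → factor 4250/350 = 12.143
Step 5: 0.42 mL + 1000 μL = 1.42 mL total → factor 1.42/0.42 = 3.381
Step 6: 3-fold → factor 3
Overall dilution factor = 10.481 × 101 × 16.833 × 12.143 × 3.381 × 3 = 2.1948 × 10^6
Final = 2.50 mg/mL / 2.1948 × 10^6 = 1.139 × 10^-6 mg/mL = 1.14 ng/mL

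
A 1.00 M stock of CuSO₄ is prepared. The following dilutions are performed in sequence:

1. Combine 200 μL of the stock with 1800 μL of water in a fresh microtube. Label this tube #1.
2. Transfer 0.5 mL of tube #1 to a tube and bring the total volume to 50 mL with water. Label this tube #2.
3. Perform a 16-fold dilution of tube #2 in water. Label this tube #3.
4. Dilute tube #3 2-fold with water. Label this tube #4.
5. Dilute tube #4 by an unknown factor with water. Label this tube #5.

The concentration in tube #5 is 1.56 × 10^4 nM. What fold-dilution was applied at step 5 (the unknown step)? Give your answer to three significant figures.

2.00-fold

Step 1: 200 μL + 1800 μL = 2000 μL total → factor 2000/200 = 10
Step 2: 0.5 mL brought to 50 mL → factor 50/0.5 = 100
Step 3: 16-fold → factor 16
Step 4: 2-fold → factor 2
Step 5: unknown factor x
Product of known-step factors = 32000
Overall factor = 1.00 M / (1.56 × 10^4 nM) = 64103
x = 64103 / 32000 = 2.00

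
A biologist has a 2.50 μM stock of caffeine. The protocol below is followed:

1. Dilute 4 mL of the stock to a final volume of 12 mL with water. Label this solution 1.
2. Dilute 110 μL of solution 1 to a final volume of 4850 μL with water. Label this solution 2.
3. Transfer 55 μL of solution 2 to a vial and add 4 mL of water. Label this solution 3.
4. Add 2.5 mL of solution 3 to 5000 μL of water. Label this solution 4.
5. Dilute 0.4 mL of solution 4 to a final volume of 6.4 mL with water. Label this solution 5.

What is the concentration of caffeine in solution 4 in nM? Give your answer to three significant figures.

0.0855 nM

Step 1: 4 mL brought to 12 mL → factor 12/4 = 3
Step 2: 110 μL brought to 4850 μL → factor 4850/110 = 44.091
Step 3: 55 μL + 4 mL = 4055 μL total → factor 4055/55 = 73.727
Step 4: 2.5 mL + 5000 μL = 7.5 mL total → factor 7.5/2.5 = 3
Dilution factor through solution 4 = 3 × 44.091 × 73.727 × 3 = 29256
[solution 4] = 2.50 μM / 29256 = 8.545 × 10^-5 μM = 0.0855 nM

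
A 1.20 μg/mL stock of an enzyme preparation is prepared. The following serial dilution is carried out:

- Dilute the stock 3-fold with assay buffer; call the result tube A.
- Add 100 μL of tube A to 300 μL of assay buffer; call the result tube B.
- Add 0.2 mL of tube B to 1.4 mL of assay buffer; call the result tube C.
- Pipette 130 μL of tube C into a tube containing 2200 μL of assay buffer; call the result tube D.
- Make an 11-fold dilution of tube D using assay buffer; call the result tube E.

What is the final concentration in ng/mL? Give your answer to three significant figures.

0.0634 ng/mL

Step 1: 3-fold → factor 3
Step 2: 100 μL + 300 μL = 400 μL total → factor 400/100 = 4
Step 3: 0.2 mL + 1.4 mL = 1.6 mL total → factor 1.6/0.2 = 8
Step 4: 130 μL + 2200 μL = 2330 μL total → factor 2330/130 = 17.923
Step 5: 11-fold → factor 11
Overall dilution factor = 3 × 4 × 8 × 17.923 × 11 = 18927
Final = 1.20 μg/mL / 18927 = 6.340 × 10^-5 μg/mL = 0.0634 ng/mL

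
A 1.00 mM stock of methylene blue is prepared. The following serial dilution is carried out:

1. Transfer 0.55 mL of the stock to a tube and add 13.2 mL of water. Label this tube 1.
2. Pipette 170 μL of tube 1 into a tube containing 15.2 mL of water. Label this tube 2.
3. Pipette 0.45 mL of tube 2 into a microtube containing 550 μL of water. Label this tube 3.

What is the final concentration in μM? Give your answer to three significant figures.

Step 1: 0.55 mL + 13.2 mL = 13.75 mL total → factor 13.75/0.55 = 25
Step 2: 170 μL + 15.2 mL = 15370 μL total → factor 15370/170 = 90.412
Step 3: 0.45 mL + 550 μL = 1 mL total → factor 1/0.45 = 2.2222
Overall dilution factor = 25 × 90.412 × 2.2222 = 5022.9
Final = 1.00 mM / 5022.9 = 0.0001991 mM = 0.199 μM

0.199 μM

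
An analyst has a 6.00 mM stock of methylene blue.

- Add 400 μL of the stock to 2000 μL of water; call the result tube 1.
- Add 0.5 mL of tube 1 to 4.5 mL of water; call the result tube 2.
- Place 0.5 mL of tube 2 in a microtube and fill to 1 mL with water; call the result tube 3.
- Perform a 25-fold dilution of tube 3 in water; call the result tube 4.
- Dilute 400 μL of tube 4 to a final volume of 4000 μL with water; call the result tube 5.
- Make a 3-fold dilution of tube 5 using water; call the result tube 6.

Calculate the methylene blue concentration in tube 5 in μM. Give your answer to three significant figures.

Step 1: 400 μL + 2000 μL = 2400 μL total → factor 2400/400 = 6
Step 2: 0.5 mL + 4.5 mL = 5 mL total → factor 5/0.5 = 10
Step 3: 0.5 mL brought to 1 mL → factor 1/0.5 = 2
Step 4: 25-fold → factor 25
Step 5: 400 μL brought to 4000 μL → factor 4000/400 = 10
Dilution factor through tube 5 = 6 × 10 × 2 × 25 × 10 = 30000
[tube 5] = 6.00 mM / 30000 = 0.0002000 mM = 0.200 μM

0.200 μM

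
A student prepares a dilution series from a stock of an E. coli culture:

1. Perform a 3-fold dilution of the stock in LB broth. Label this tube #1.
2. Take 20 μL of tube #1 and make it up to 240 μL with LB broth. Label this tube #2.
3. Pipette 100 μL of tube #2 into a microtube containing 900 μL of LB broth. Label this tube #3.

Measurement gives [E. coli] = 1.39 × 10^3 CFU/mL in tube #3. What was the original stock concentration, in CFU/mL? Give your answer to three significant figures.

5.00 × 10^5 CFU/mL

Step 1: 3-fold → factor 3
Step 2: 20 μL brought to 240 μL → factor 240/20 = 12
Step 3: 100 μL + 900 μL = 1000 μL total → factor 1000/100 = 10
Overall dilution factor = 3 × 12 × 10 = 360
Stock = 1.39 × 10^3 CFU/mL × 360 = 5.00 × 10^5 CFU/mL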